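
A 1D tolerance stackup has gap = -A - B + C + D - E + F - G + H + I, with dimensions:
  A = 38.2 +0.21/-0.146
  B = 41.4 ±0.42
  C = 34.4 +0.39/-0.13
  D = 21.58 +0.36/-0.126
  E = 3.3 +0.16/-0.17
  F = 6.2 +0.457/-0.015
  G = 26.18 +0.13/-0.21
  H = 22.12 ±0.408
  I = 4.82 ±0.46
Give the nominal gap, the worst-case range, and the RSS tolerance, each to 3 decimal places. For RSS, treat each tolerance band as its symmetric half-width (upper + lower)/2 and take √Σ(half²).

nominal=-19.960 wc=[-22.019,-16.939] rss=0.908

Stack each dimension's contribution:
  -A: nom -38.200 → Σnom=-38.200; wc +0.146/-0.210 → slack +0.146/-0.210; half-tol=0.178, Σhalf²=0.031684
  -B: nom -41.400 → Σnom=-79.600; wc +0.420/-0.420 → slack +0.566/-0.630; half-tol=0.420, Σhalf²=0.208084
  +C: nom +34.400 → Σnom=-45.200; wc +0.390/-0.130 → slack +0.956/-0.760; half-tol=0.260, Σhalf²=0.275684
  +D: nom +21.580 → Σnom=-23.620; wc +0.360/-0.126 → slack +1.316/-0.886; half-tol=0.243, Σhalf²=0.334733
  -E: nom -3.300 → Σnom=-26.920; wc +0.170/-0.160 → slack +1.486/-1.046; half-tol=0.165, Σhalf²=0.361958
  +F: nom +6.200 → Σnom=-20.720; wc +0.457/-0.015 → slack +1.943/-1.061; half-tol=0.236, Σhalf²=0.417654
  -G: nom -26.180 → Σnom=-46.900; wc +0.210/-0.130 → slack +2.153/-1.191; half-tol=0.170, Σhalf²=0.446554
  +H: nom +22.120 → Σnom=-24.780; wc +0.408/-0.408 → slack +2.561/-1.599; half-tol=0.408, Σhalf²=0.613018
  +I: nom +4.820 → Σnom=-19.960; wc +0.460/-0.460 → slack +3.021/-2.059; half-tol=0.460, Σhalf²=0.824618
Nominal = -19.960. Worst-case = [-19.960 - 2.059, -19.960 + 3.021] = [-22.019, -16.939]. RSS = √0.824618 = 0.908.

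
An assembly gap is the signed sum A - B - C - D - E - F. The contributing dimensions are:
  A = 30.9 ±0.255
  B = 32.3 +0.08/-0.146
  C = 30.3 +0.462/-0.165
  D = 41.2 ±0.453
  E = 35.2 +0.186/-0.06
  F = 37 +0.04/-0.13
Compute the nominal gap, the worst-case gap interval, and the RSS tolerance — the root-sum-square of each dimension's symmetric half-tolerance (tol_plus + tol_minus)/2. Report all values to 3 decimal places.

Stack each dimension's contribution:
  +A: nom +30.900 → Σnom=30.900; wc +0.255/-0.255 → slack +0.255/-0.255; half-tol=0.255, Σhalf²=0.065025
  -B: nom -32.300 → Σnom=-1.400; wc +0.146/-0.080 → slack +0.401/-0.335; half-tol=0.113, Σhalf²=0.077794
  -C: nom -30.300 → Σnom=-31.700; wc +0.165/-0.462 → slack +0.566/-0.797; half-tol=0.314, Σhalf²=0.176076
  -D: nom -41.200 → Σnom=-72.900; wc +0.453/-0.453 → slack +1.019/-1.250; half-tol=0.453, Σhalf²=0.381285
  -E: nom -35.200 → Σnom=-108.100; wc +0.060/-0.186 → slack +1.079/-1.436; half-tol=0.123, Σhalf²=0.396414
  -F: nom -37.000 → Σnom=-145.100; wc +0.130/-0.040 → slack +1.209/-1.476; half-tol=0.085, Σhalf²=0.403639
Nominal = -145.100. Worst-case = [-145.100 - 1.476, -145.100 + 1.209] = [-146.576, -143.891]. RSS = √0.403639 = 0.635.

nominal=-145.100 wc=[-146.576,-143.891] rss=0.635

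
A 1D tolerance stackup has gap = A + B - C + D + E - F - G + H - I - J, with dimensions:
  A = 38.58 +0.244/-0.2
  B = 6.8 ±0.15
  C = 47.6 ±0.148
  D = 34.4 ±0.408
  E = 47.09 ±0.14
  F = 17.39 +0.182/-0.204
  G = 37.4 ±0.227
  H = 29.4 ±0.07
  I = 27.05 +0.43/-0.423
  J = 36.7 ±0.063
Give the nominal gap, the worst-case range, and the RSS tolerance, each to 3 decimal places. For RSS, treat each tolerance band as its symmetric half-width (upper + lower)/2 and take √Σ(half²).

Stack each dimension's contribution:
  +A: nom +38.580 → Σnom=38.580; wc +0.244/-0.200 → slack +0.244/-0.200; half-tol=0.222, Σhalf²=0.049284
  +B: nom +6.800 → Σnom=45.380; wc +0.150/-0.150 → slack +0.394/-0.350; half-tol=0.150, Σhalf²=0.071784
  -C: nom -47.600 → Σnom=-2.220; wc +0.148/-0.148 → slack +0.542/-0.498; half-tol=0.148, Σhalf²=0.093688
  +D: nom +34.400 → Σnom=32.180; wc +0.408/-0.408 → slack +0.950/-0.906; half-tol=0.408, Σhalf²=0.260152
  +E: nom +47.090 → Σnom=79.270; wc +0.140/-0.140 → slack +1.090/-1.046; half-tol=0.140, Σhalf²=0.279752
  -F: nom -17.390 → Σnom=61.880; wc +0.204/-0.182 → slack +1.294/-1.228; half-tol=0.193, Σhalf²=0.317001
  -G: nom -37.400 → Σnom=24.480; wc +0.227/-0.227 → slack +1.521/-1.455; half-tol=0.227, Σhalf²=0.368530
  +H: nom +29.400 → Σnom=53.880; wc +0.070/-0.070 → slack +1.591/-1.525; half-tol=0.070, Σhalf²=0.373430
  -I: nom -27.050 → Σnom=26.830; wc +0.423/-0.430 → slack +2.014/-1.955; half-tol=0.426, Σhalf²=0.555332
  -J: nom -36.700 → Σnom=-9.870; wc +0.063/-0.063 → slack +2.077/-2.018; half-tol=0.063, Σhalf²=0.559301
Nominal = -9.870. Worst-case = [-9.870 - 2.018, -9.870 + 2.077] = [-11.888, -7.793]. RSS = √0.559301 = 0.748.

nominal=-9.870 wc=[-11.888,-7.793] rss=0.748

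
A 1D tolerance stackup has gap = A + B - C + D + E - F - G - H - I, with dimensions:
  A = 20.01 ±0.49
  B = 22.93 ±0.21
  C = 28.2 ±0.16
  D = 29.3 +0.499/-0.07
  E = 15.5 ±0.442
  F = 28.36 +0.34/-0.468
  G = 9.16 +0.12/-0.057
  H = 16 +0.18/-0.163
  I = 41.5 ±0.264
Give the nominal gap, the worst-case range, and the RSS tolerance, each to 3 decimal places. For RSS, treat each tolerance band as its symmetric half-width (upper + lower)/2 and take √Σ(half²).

Stack each dimension's contribution:
  +A: nom +20.010 → Σnom=20.010; wc +0.490/-0.490 → slack +0.490/-0.490; half-tol=0.490, Σhalf²=0.240100
  +B: nom +22.930 → Σnom=42.940; wc +0.210/-0.210 → slack +0.700/-0.700; half-tol=0.210, Σhalf²=0.284200
  -C: nom -28.200 → Σnom=14.740; wc +0.160/-0.160 → slack +0.860/-0.860; half-tol=0.160, Σhalf²=0.309800
  +D: nom +29.300 → Σnom=44.040; wc +0.499/-0.070 → slack +1.359/-0.930; half-tol=0.284, Σhalf²=0.390740
  +E: nom +15.500 → Σnom=59.540; wc +0.442/-0.442 → slack +1.801/-1.372; half-tol=0.442, Σhalf²=0.586104
  -F: nom -28.360 → Σnom=31.180; wc +0.468/-0.340 → slack +2.269/-1.712; half-tol=0.404, Σhalf²=0.749320
  -G: nom -9.160 → Σnom=22.020; wc +0.057/-0.120 → slack +2.326/-1.832; half-tol=0.088, Σhalf²=0.757153
  -H: nom -16.000 → Σnom=6.020; wc +0.163/-0.180 → slack +2.489/-2.012; half-tol=0.171, Σhalf²=0.786565
  -I: nom -41.500 → Σnom=-35.480; wc +0.264/-0.264 → slack +2.753/-2.276; half-tol=0.264, Σhalf²=0.856261
Nominal = -35.480. Worst-case = [-35.480 - 2.276, -35.480 + 2.753] = [-37.756, -32.727]. RSS = √0.856261 = 0.925.

nominal=-35.480 wc=[-37.756,-32.727] rss=0.925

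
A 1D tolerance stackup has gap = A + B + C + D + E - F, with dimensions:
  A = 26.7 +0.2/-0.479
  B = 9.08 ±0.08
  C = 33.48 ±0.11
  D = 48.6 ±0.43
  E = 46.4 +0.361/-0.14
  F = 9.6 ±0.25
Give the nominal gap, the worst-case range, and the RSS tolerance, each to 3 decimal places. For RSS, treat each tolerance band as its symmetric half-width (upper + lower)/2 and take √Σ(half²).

Stack each dimension's contribution:
  +A: nom +26.700 → Σnom=26.700; wc +0.200/-0.479 → slack +0.200/-0.479; half-tol=0.340, Σhalf²=0.115260
  +B: nom +9.080 → Σnom=35.780; wc +0.080/-0.080 → slack +0.280/-0.559; half-tol=0.080, Σhalf²=0.121660
  +C: nom +33.480 → Σnom=69.260; wc +0.110/-0.110 → slack +0.390/-0.669; half-tol=0.110, Σhalf²=0.133760
  +D: nom +48.600 → Σnom=117.860; wc +0.430/-0.430 → slack +0.820/-1.099; half-tol=0.430, Σhalf²=0.318660
  +E: nom +46.400 → Σnom=164.260; wc +0.361/-0.140 → slack +1.181/-1.239; half-tol=0.251, Σhalf²=0.381410
  -F: nom -9.600 → Σnom=154.660; wc +0.250/-0.250 → slack +1.431/-1.489; half-tol=0.250, Σhalf²=0.443910
Nominal = 154.660. Worst-case = [154.660 - 1.489, 154.660 + 1.431] = [153.171, 156.091]. RSS = √0.443910 = 0.666.

nominal=154.660 wc=[153.171,156.091] rss=0.666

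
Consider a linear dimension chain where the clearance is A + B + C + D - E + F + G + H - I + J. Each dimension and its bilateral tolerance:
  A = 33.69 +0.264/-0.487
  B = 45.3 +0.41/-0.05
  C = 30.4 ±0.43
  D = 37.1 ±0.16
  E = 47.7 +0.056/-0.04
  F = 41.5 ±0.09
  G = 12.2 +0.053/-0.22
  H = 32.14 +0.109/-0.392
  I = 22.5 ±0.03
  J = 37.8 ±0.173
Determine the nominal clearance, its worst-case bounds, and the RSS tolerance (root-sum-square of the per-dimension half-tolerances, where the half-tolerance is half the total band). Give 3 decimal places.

nominal=199.930 wc=[197.842,201.689] rss=0.726

Stack each dimension's contribution:
  +A: nom +33.690 → Σnom=33.690; wc +0.264/-0.487 → slack +0.264/-0.487; half-tol=0.376, Σhalf²=0.141000
  +B: nom +45.300 → Σnom=78.990; wc +0.410/-0.050 → slack +0.674/-0.537; half-tol=0.230, Σhalf²=0.193900
  +C: nom +30.400 → Σnom=109.390; wc +0.430/-0.430 → slack +1.104/-0.967; half-tol=0.430, Σhalf²=0.378800
  +D: nom +37.100 → Σnom=146.490; wc +0.160/-0.160 → slack +1.264/-1.127; half-tol=0.160, Σhalf²=0.404400
  -E: nom -47.700 → Σnom=98.790; wc +0.040/-0.056 → slack +1.304/-1.183; half-tol=0.048, Σhalf²=0.406704
  +F: nom +41.500 → Σnom=140.290; wc +0.090/-0.090 → slack +1.394/-1.273; half-tol=0.090, Σhalf²=0.414804
  +G: nom +12.200 → Σnom=152.490; wc +0.053/-0.220 → slack +1.447/-1.493; half-tol=0.137, Σhalf²=0.433436
  +H: nom +32.140 → Σnom=184.630; wc +0.109/-0.392 → slack +1.556/-1.885; half-tol=0.251, Σhalf²=0.496187
  -I: nom -22.500 → Σnom=162.130; wc +0.030/-0.030 → slack +1.586/-1.915; half-tol=0.030, Σhalf²=0.497087
  +J: nom +37.800 → Σnom=199.930; wc +0.173/-0.173 → slack +1.759/-2.088; half-tol=0.173, Σhalf²=0.527016
Nominal = 199.930. Worst-case = [199.930 - 2.088, 199.930 + 1.759] = [197.842, 201.689]. RSS = √0.527016 = 0.726.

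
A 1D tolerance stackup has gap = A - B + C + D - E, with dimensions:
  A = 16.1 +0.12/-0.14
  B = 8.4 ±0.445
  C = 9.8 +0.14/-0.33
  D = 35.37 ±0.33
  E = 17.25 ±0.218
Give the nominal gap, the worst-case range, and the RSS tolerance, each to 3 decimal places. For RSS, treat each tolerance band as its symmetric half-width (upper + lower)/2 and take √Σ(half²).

Stack each dimension's contribution:
  +A: nom +16.100 → Σnom=16.100; wc +0.120/-0.140 → slack +0.120/-0.140; half-tol=0.130, Σhalf²=0.016900
  -B: nom -8.400 → Σnom=7.700; wc +0.445/-0.445 → slack +0.565/-0.585; half-tol=0.445, Σhalf²=0.214925
  +C: nom +9.800 → Σnom=17.500; wc +0.140/-0.330 → slack +0.705/-0.915; half-tol=0.235, Σhalf²=0.270150
  +D: nom +35.370 → Σnom=52.870; wc +0.330/-0.330 → slack +1.035/-1.245; half-tol=0.330, Σhalf²=0.379050
  -E: nom -17.250 → Σnom=35.620; wc +0.218/-0.218 → slack +1.253/-1.463; half-tol=0.218, Σhalf²=0.426574
Nominal = 35.620. Worst-case = [35.620 - 1.463, 35.620 + 1.253] = [34.157, 36.873]. RSS = √0.426574 = 0.653.

nominal=35.620 wc=[34.157,36.873] rss=0.653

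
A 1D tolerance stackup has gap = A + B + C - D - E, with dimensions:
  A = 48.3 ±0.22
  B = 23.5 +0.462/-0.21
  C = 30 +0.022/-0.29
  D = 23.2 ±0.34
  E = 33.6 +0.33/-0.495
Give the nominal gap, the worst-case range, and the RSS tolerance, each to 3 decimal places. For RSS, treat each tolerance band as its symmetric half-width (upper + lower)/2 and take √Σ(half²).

Stack each dimension's contribution:
  +A: nom +48.300 → Σnom=48.300; wc +0.220/-0.220 → slack +0.220/-0.220; half-tol=0.220, Σhalf²=0.048400
  +B: nom +23.500 → Σnom=71.800; wc +0.462/-0.210 → slack +0.682/-0.430; half-tol=0.336, Σhalf²=0.161296
  +C: nom +30.000 → Σnom=101.800; wc +0.022/-0.290 → slack +0.704/-0.720; half-tol=0.156, Σhalf²=0.185632
  -D: nom -23.200 → Σnom=78.600; wc +0.340/-0.340 → slack +1.044/-1.060; half-tol=0.340, Σhalf²=0.301232
  -E: nom -33.600 → Σnom=45.000; wc +0.495/-0.330 → slack +1.539/-1.390; half-tol=0.412, Σhalf²=0.471388
Nominal = 45.000. Worst-case = [45.000 - 1.390, 45.000 + 1.539] = [43.610, 46.539]. RSS = √0.471388 = 0.687.

nominal=45.000 wc=[43.610,46.539] rss=0.687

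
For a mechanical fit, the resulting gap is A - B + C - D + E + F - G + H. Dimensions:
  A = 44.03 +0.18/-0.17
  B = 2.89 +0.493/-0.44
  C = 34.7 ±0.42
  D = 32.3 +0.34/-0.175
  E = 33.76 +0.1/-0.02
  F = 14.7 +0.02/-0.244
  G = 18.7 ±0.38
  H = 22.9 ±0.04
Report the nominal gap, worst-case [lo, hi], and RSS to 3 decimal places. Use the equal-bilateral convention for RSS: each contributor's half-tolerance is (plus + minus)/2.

nominal=96.200 wc=[94.093,97.955] rss=0.811

Stack each dimension's contribution:
  +A: nom +44.030 → Σnom=44.030; wc +0.180/-0.170 → slack +0.180/-0.170; half-tol=0.175, Σhalf²=0.030625
  -B: nom -2.890 → Σnom=41.140; wc +0.440/-0.493 → slack +0.620/-0.663; half-tol=0.467, Σhalf²=0.248247
  +C: nom +34.700 → Σnom=75.840; wc +0.420/-0.420 → slack +1.040/-1.083; half-tol=0.420, Σhalf²=0.424647
  -D: nom -32.300 → Σnom=43.540; wc +0.175/-0.340 → slack +1.215/-1.423; half-tol=0.258, Σhalf²=0.490953
  +E: nom +33.760 → Σnom=77.300; wc +0.100/-0.020 → slack +1.315/-1.443; half-tol=0.060, Σhalf²=0.494553
  +F: nom +14.700 → Σnom=92.000; wc +0.020/-0.244 → slack +1.335/-1.687; half-tol=0.132, Σhalf²=0.511977
  -G: nom -18.700 → Σnom=73.300; wc +0.380/-0.380 → slack +1.715/-2.067; half-tol=0.380, Σhalf²=0.656377
  +H: nom +22.900 → Σnom=96.200; wc +0.040/-0.040 → slack +1.755/-2.107; half-tol=0.040, Σhalf²=0.657977
Nominal = 96.200. Worst-case = [96.200 - 2.107, 96.200 + 1.755] = [94.093, 97.955]. RSS = √0.657977 = 0.811.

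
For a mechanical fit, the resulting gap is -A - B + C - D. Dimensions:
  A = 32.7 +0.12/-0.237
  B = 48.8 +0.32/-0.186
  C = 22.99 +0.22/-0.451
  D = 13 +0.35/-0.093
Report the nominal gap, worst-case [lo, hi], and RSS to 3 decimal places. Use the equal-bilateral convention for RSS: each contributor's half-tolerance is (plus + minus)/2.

nominal=-71.510 wc=[-72.751,-70.774] rss=0.507

Stack each dimension's contribution:
  -A: nom -32.700 → Σnom=-32.700; wc +0.237/-0.120 → slack +0.237/-0.120; half-tol=0.178, Σhalf²=0.031862
  -B: nom -48.800 → Σnom=-81.500; wc +0.186/-0.320 → slack +0.423/-0.440; half-tol=0.253, Σhalf²=0.095871
  +C: nom +22.990 → Σnom=-58.510; wc +0.220/-0.451 → slack +0.643/-0.891; half-tol=0.336, Σhalf²=0.208431
  -D: nom -13.000 → Σnom=-71.510; wc +0.093/-0.350 → slack +0.736/-1.241; half-tol=0.221, Σhalf²=0.257494
Nominal = -71.510. Worst-case = [-71.510 - 1.241, -71.510 + 0.736] = [-72.751, -70.774]. RSS = √0.257494 = 0.507.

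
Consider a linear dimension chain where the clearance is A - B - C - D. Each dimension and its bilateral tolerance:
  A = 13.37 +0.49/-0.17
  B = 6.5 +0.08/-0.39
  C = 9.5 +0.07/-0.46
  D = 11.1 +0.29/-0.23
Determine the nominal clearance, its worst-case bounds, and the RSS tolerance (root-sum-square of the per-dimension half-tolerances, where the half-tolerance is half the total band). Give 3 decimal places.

nominal=-13.730 wc=[-14.340,-12.160] rss=0.549

Stack each dimension's contribution:
  +A: nom +13.370 → Σnom=13.370; wc +0.490/-0.170 → slack +0.490/-0.170; half-tol=0.330, Σhalf²=0.108900
  -B: nom -6.500 → Σnom=6.870; wc +0.390/-0.080 → slack +0.880/-0.250; half-tol=0.235, Σhalf²=0.164125
  -C: nom -9.500 → Σnom=-2.630; wc +0.460/-0.070 → slack +1.340/-0.320; half-tol=0.265, Σhalf²=0.234350
  -D: nom -11.100 → Σnom=-13.730; wc +0.230/-0.290 → slack +1.570/-0.610; half-tol=0.260, Σhalf²=0.301950
Nominal = -13.730. Worst-case = [-13.730 - 0.610, -13.730 + 1.570] = [-14.340, -12.160]. RSS = √0.301950 = 0.549.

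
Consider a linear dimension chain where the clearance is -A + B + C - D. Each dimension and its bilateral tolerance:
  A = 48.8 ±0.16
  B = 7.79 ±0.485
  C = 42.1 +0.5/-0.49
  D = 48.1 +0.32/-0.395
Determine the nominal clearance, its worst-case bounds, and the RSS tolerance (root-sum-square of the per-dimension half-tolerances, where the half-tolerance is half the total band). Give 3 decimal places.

nominal=-47.010 wc=[-48.465,-45.470] rss=0.796

Stack each dimension's contribution:
  -A: nom -48.800 → Σnom=-48.800; wc +0.160/-0.160 → slack +0.160/-0.160; half-tol=0.160, Σhalf²=0.025600
  +B: nom +7.790 → Σnom=-41.010; wc +0.485/-0.485 → slack +0.645/-0.645; half-tol=0.485, Σhalf²=0.260825
  +C: nom +42.100 → Σnom=1.090; wc +0.500/-0.490 → slack +1.145/-1.135; half-tol=0.495, Σhalf²=0.505850
  -D: nom -48.100 → Σnom=-47.010; wc +0.395/-0.320 → slack +1.540/-1.455; half-tol=0.358, Σhalf²=0.633656
Nominal = -47.010. Worst-case = [-47.010 - 1.455, -47.010 + 1.540] = [-48.465, -45.470]. RSS = √0.633656 = 0.796.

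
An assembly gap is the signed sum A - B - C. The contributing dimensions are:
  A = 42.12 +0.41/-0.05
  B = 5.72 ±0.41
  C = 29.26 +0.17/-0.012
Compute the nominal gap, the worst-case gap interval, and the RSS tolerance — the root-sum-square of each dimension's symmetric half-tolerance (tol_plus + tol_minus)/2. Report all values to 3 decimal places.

nominal=7.140 wc=[6.510,7.972] rss=0.479

Stack each dimension's contribution:
  +A: nom +42.120 → Σnom=42.120; wc +0.410/-0.050 → slack +0.410/-0.050; half-tol=0.230, Σhalf²=0.052900
  -B: nom -5.720 → Σnom=36.400; wc +0.410/-0.410 → slack +0.820/-0.460; half-tol=0.410, Σhalf²=0.221000
  -C: nom -29.260 → Σnom=7.140; wc +0.012/-0.170 → slack +0.832/-0.630; half-tol=0.091, Σhalf²=0.229281
Nominal = 7.140. Worst-case = [7.140 - 0.630, 7.140 + 0.832] = [6.510, 7.972]. RSS = √0.229281 = 0.479.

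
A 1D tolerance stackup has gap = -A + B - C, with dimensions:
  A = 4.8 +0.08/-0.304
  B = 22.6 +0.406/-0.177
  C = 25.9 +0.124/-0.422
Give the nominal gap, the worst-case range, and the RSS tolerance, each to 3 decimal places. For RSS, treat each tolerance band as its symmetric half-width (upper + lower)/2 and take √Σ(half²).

Stack each dimension's contribution:
  -A: nom -4.800 → Σnom=-4.800; wc +0.304/-0.080 → slack +0.304/-0.080; half-tol=0.192, Σhalf²=0.036864
  +B: nom +22.600 → Σnom=17.800; wc +0.406/-0.177 → slack +0.710/-0.257; half-tol=0.291, Σhalf²=0.121836
  -C: nom -25.900 → Σnom=-8.100; wc +0.422/-0.124 → slack +1.132/-0.381; half-tol=0.273, Σhalf²=0.196365
Nominal = -8.100. Worst-case = [-8.100 - 0.381, -8.100 + 1.132] = [-8.481, -6.968]. RSS = √0.196365 = 0.443.

nominal=-8.100 wc=[-8.481,-6.968] rss=0.443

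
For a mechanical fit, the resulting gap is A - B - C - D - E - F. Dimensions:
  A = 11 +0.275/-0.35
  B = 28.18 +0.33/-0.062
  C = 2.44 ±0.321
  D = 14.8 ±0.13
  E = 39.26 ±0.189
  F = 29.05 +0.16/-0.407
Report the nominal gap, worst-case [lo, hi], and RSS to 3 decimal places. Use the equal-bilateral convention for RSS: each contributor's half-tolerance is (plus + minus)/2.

nominal=-102.730 wc=[-104.210,-101.346] rss=0.610

Stack each dimension's contribution:
  +A: nom +11.000 → Σnom=11.000; wc +0.275/-0.350 → slack +0.275/-0.350; half-tol=0.312, Σhalf²=0.097656
  -B: nom -28.180 → Σnom=-17.180; wc +0.062/-0.330 → slack +0.337/-0.680; half-tol=0.196, Σhalf²=0.136072
  -C: nom -2.440 → Σnom=-19.620; wc +0.321/-0.321 → slack +0.658/-1.001; half-tol=0.321, Σhalf²=0.239113
  -D: nom -14.800 → Σnom=-34.420; wc +0.130/-0.130 → slack +0.788/-1.131; half-tol=0.130, Σhalf²=0.256013
  -E: nom -39.260 → Σnom=-73.680; wc +0.189/-0.189 → slack +0.977/-1.320; half-tol=0.189, Σhalf²=0.291734
  -F: nom -29.050 → Σnom=-102.730; wc +0.407/-0.160 → slack +1.384/-1.480; half-tol=0.283, Σhalf²=0.372107
Nominal = -102.730. Worst-case = [-102.730 - 1.480, -102.730 + 1.384] = [-104.210, -101.346]. RSS = √0.372107 = 0.610.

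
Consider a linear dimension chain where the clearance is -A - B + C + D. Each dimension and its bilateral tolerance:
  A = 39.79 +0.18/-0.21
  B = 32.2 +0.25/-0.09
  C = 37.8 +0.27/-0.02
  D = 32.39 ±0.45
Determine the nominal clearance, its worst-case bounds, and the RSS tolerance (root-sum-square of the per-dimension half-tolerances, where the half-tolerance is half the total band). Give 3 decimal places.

Stack each dimension's contribution:
  -A: nom -39.790 → Σnom=-39.790; wc +0.210/-0.180 → slack +0.210/-0.180; half-tol=0.195, Σhalf²=0.038025
  -B: nom -32.200 → Σnom=-71.990; wc +0.090/-0.250 → slack +0.300/-0.430; half-tol=0.170, Σhalf²=0.066925
  +C: nom +37.800 → Σnom=-34.190; wc +0.270/-0.020 → slack +0.570/-0.450; half-tol=0.145, Σhalf²=0.087950
  +D: nom +32.390 → Σnom=-1.800; wc +0.450/-0.450 → slack +1.020/-0.900; half-tol=0.450, Σhalf²=0.290450
Nominal = -1.800. Worst-case = [-1.800 - 0.900, -1.800 + 1.020] = [-2.700, -0.780]. RSS = √0.290450 = 0.539.

nominal=-1.800 wc=[-2.700,-0.780] rss=0.539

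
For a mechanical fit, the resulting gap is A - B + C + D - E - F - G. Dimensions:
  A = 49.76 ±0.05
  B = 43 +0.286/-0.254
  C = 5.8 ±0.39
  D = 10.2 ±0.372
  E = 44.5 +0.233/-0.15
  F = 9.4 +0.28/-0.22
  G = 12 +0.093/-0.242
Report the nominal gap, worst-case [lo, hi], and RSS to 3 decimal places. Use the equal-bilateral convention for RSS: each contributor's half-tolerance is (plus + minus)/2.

nominal=-43.140 wc=[-44.844,-41.462] rss=0.702

Stack each dimension's contribution:
  +A: nom +49.760 → Σnom=49.760; wc +0.050/-0.050 → slack +0.050/-0.050; half-tol=0.050, Σhalf²=0.002500
  -B: nom -43.000 → Σnom=6.760; wc +0.254/-0.286 → slack +0.304/-0.336; half-tol=0.270, Σhalf²=0.075400
  +C: nom +5.800 → Σnom=12.560; wc +0.390/-0.390 → slack +0.694/-0.726; half-tol=0.390, Σhalf²=0.227500
  +D: nom +10.200 → Σnom=22.760; wc +0.372/-0.372 → slack +1.066/-1.098; half-tol=0.372, Σhalf²=0.365884
  -E: nom -44.500 → Σnom=-21.740; wc +0.150/-0.233 → slack +1.216/-1.331; half-tol=0.192, Σhalf²=0.402556
  -F: nom -9.400 → Σnom=-31.140; wc +0.220/-0.280 → slack +1.436/-1.611; half-tol=0.250, Σhalf²=0.465056
  -G: nom -12.000 → Σnom=-43.140; wc +0.242/-0.093 → slack +1.678/-1.704; half-tol=0.167, Σhalf²=0.493113
Nominal = -43.140. Worst-case = [-43.140 - 1.704, -43.140 + 1.678] = [-44.844, -41.462]. RSS = √0.493113 = 0.702.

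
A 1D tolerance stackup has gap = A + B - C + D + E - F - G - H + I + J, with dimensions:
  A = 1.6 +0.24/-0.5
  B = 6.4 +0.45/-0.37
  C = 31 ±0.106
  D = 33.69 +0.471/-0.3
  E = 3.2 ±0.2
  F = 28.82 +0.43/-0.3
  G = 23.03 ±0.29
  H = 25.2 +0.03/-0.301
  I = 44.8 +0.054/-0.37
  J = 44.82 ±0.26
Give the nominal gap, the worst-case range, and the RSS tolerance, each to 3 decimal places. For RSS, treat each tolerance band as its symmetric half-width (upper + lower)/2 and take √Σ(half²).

Stack each dimension's contribution:
  +A: nom +1.600 → Σnom=1.600; wc +0.240/-0.500 → slack +0.240/-0.500; half-tol=0.370, Σhalf²=0.136900
  +B: nom +6.400 → Σnom=8.000; wc +0.450/-0.370 → slack +0.690/-0.870; half-tol=0.410, Σhalf²=0.305000
  -C: nom -31.000 → Σnom=-23.000; wc +0.106/-0.106 → slack +0.796/-0.976; half-tol=0.106, Σhalf²=0.316236
  +D: nom +33.690 → Σnom=10.690; wc +0.471/-0.300 → slack +1.267/-1.276; half-tol=0.385, Σhalf²=0.464846
  +E: nom +3.200 → Σnom=13.890; wc +0.200/-0.200 → slack +1.467/-1.476; half-tol=0.200, Σhalf²=0.504846
  -F: nom -28.820 → Σnom=-14.930; wc +0.300/-0.430 → slack +1.767/-1.906; half-tol=0.365, Σhalf²=0.638071
  -G: nom -23.030 → Σnom=-37.960; wc +0.290/-0.290 → slack +2.057/-2.196; half-tol=0.290, Σhalf²=0.722171
  -H: nom -25.200 → Σnom=-63.160; wc +0.301/-0.030 → slack +2.358/-2.226; half-tol=0.165, Σhalf²=0.749561
  +I: nom +44.800 → Σnom=-18.360; wc +0.054/-0.370 → slack +2.412/-2.596; half-tol=0.212, Σhalf²=0.794505
  +J: nom +44.820 → Σnom=26.460; wc +0.260/-0.260 → slack +2.672/-2.856; half-tol=0.260, Σhalf²=0.862105
Nominal = 26.460. Worst-case = [26.460 - 2.856, 26.460 + 2.672] = [23.604, 29.132]. RSS = √0.862105 = 0.928.

nominal=26.460 wc=[23.604,29.132] rss=0.928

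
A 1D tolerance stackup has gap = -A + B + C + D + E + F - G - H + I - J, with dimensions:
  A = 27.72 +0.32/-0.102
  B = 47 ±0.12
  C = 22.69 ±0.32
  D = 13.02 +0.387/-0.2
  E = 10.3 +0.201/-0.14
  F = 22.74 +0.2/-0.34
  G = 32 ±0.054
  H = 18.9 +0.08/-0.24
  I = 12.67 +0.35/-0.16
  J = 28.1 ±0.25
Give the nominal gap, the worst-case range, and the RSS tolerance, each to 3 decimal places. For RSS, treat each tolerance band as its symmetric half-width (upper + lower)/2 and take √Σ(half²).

nominal=21.700 wc=[19.716,23.924] rss=0.711

Stack each dimension's contribution:
  -A: nom -27.720 → Σnom=-27.720; wc +0.102/-0.320 → slack +0.102/-0.320; half-tol=0.211, Σhalf²=0.044521
  +B: nom +47.000 → Σnom=19.280; wc +0.120/-0.120 → slack +0.222/-0.440; half-tol=0.120, Σhalf²=0.058921
  +C: nom +22.690 → Σnom=41.970; wc +0.320/-0.320 → slack +0.542/-0.760; half-tol=0.320, Σhalf²=0.161321
  +D: nom +13.020 → Σnom=54.990; wc +0.387/-0.200 → slack +0.929/-0.960; half-tol=0.293, Σhalf²=0.247463
  +E: nom +10.300 → Σnom=65.290; wc +0.201/-0.140 → slack +1.130/-1.100; half-tol=0.171, Σhalf²=0.276533
  +F: nom +22.740 → Σnom=88.030; wc +0.200/-0.340 → slack +1.330/-1.440; half-tol=0.270, Σhalf²=0.349434
  -G: nom -32.000 → Σnom=56.030; wc +0.054/-0.054 → slack +1.384/-1.494; half-tol=0.054, Σhalf²=0.352349
  -H: nom -18.900 → Σnom=37.130; wc +0.240/-0.080 → slack +1.624/-1.574; half-tol=0.160, Σhalf²=0.377949
  +I: nom +12.670 → Σnom=49.800; wc +0.350/-0.160 → slack +1.974/-1.734; half-tol=0.255, Σhalf²=0.442974
  -J: nom -28.100 → Σnom=21.700; wc +0.250/-0.250 → slack +2.224/-1.984; half-tol=0.250, Σhalf²=0.505475
Nominal = 21.700. Worst-case = [21.700 - 1.984, 21.700 + 2.224] = [19.716, 23.924]. RSS = √0.505475 = 0.711.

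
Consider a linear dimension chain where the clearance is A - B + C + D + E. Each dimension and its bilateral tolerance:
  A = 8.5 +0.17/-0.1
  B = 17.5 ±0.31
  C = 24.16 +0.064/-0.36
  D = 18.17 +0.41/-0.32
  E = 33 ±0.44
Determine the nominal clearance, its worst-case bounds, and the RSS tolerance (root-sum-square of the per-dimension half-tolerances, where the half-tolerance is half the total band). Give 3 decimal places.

nominal=66.330 wc=[64.800,67.724] rss=0.697

Stack each dimension's contribution:
  +A: nom +8.500 → Σnom=8.500; wc +0.170/-0.100 → slack +0.170/-0.100; half-tol=0.135, Σhalf²=0.018225
  -B: nom -17.500 → Σnom=-9.000; wc +0.310/-0.310 → slack +0.480/-0.410; half-tol=0.310, Σhalf²=0.114325
  +C: nom +24.160 → Σnom=15.160; wc +0.064/-0.360 → slack +0.544/-0.770; half-tol=0.212, Σhalf²=0.159269
  +D: nom +18.170 → Σnom=33.330; wc +0.410/-0.320 → slack +0.954/-1.090; half-tol=0.365, Σhalf²=0.292494
  +E: nom +33.000 → Σnom=66.330; wc +0.440/-0.440 → slack +1.394/-1.530; half-tol=0.440, Σhalf²=0.486094
Nominal = 66.330. Worst-case = [66.330 - 1.530, 66.330 + 1.394] = [64.800, 67.724]. RSS = √0.486094 = 0.697.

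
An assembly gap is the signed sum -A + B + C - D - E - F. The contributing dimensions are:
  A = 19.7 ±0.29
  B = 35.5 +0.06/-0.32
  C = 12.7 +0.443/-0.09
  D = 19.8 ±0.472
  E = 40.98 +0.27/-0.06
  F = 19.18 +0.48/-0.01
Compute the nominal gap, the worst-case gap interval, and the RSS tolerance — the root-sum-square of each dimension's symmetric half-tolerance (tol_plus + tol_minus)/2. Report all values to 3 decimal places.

nominal=-51.460 wc=[-53.382,-50.125] rss=0.708

Stack each dimension's contribution:
  -A: nom -19.700 → Σnom=-19.700; wc +0.290/-0.290 → slack +0.290/-0.290; half-tol=0.290, Σhalf²=0.084100
  +B: nom +35.500 → Σnom=15.800; wc +0.060/-0.320 → slack +0.350/-0.610; half-tol=0.190, Σhalf²=0.120200
  +C: nom +12.700 → Σnom=28.500; wc +0.443/-0.090 → slack +0.793/-0.700; half-tol=0.267, Σhalf²=0.191222
  -D: nom -19.800 → Σnom=8.700; wc +0.472/-0.472 → slack +1.265/-1.172; half-tol=0.472, Σhalf²=0.414006
  -E: nom -40.980 → Σnom=-32.280; wc +0.060/-0.270 → slack +1.325/-1.442; half-tol=0.165, Σhalf²=0.441231
  -F: nom -19.180 → Σnom=-51.460; wc +0.010/-0.480 → slack +1.335/-1.922; half-tol=0.245, Σhalf²=0.501256
Nominal = -51.460. Worst-case = [-51.460 - 1.922, -51.460 + 1.335] = [-53.382, -50.125]. RSS = √0.501256 = 0.708.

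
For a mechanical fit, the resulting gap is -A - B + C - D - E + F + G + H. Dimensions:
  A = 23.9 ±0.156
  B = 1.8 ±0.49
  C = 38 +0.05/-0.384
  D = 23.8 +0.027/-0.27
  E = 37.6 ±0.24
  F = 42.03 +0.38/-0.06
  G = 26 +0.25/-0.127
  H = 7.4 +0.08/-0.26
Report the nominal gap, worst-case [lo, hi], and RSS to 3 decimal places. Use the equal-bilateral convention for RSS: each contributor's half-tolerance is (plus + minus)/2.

Stack each dimension's contribution:
  -A: nom -23.900 → Σnom=-23.900; wc +0.156/-0.156 → slack +0.156/-0.156; half-tol=0.156, Σhalf²=0.024336
  -B: nom -1.800 → Σnom=-25.700; wc +0.490/-0.490 → slack +0.646/-0.646; half-tol=0.490, Σhalf²=0.264436
  +C: nom +38.000 → Σnom=12.300; wc +0.050/-0.384 → slack +0.696/-1.030; half-tol=0.217, Σhalf²=0.311525
  -D: nom -23.800 → Σnom=-11.500; wc +0.270/-0.027 → slack +0.966/-1.057; half-tol=0.149, Σhalf²=0.333577
  -E: nom -37.600 → Σnom=-49.100; wc +0.240/-0.240 → slack +1.206/-1.297; half-tol=0.240, Σhalf²=0.391177
  +F: nom +42.030 → Σnom=-7.070; wc +0.380/-0.060 → slack +1.586/-1.357; half-tol=0.220, Σhalf²=0.439577
  +G: nom +26.000 → Σnom=18.930; wc +0.250/-0.127 → slack +1.836/-1.484; half-tol=0.189, Σhalf²=0.475109
  +H: nom +7.400 → Σnom=26.330; wc +0.080/-0.260 → slack +1.916/-1.744; half-tol=0.170, Σhalf²=0.504009
Nominal = 26.330. Worst-case = [26.330 - 1.744, 26.330 + 1.916] = [24.586, 28.246]. RSS = √0.504009 = 0.710.

nominal=26.330 wc=[24.586,28.246] rss=0.710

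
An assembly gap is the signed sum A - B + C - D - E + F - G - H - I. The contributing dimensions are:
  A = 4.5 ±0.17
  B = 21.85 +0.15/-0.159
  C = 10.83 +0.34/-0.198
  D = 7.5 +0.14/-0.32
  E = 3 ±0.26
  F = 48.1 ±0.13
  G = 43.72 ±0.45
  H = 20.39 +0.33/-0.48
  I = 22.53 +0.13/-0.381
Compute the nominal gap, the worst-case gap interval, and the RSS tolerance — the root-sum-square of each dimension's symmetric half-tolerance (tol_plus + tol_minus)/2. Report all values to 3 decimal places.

Stack each dimension's contribution:
  +A: nom +4.500 → Σnom=4.500; wc +0.170/-0.170 → slack +0.170/-0.170; half-tol=0.170, Σhalf²=0.028900
  -B: nom -21.850 → Σnom=-17.350; wc +0.159/-0.150 → slack +0.329/-0.320; half-tol=0.154, Σhalf²=0.052770
  +C: nom +10.830 → Σnom=-6.520; wc +0.340/-0.198 → slack +0.669/-0.518; half-tol=0.269, Σhalf²=0.125131
  -D: nom -7.500 → Σnom=-14.020; wc +0.320/-0.140 → slack +0.989/-0.658; half-tol=0.230, Σhalf²=0.178031
  -E: nom -3.000 → Σnom=-17.020; wc +0.260/-0.260 → slack +1.249/-0.918; half-tol=0.260, Σhalf²=0.245631
  +F: nom +48.100 → Σnom=31.080; wc +0.130/-0.130 → slack +1.379/-1.048; half-tol=0.130, Σhalf²=0.262531
  -G: nom -43.720 → Σnom=-12.640; wc +0.450/-0.450 → slack +1.829/-1.498; half-tol=0.450, Σhalf²=0.465031
  -H: nom -20.390 → Σnom=-33.030; wc +0.480/-0.330 → slack +2.309/-1.828; half-tol=0.405, Σhalf²=0.629056
  -I: nom -22.530 → Σnom=-55.560; wc +0.381/-0.130 → slack +2.690/-1.958; half-tol=0.256, Σhalf²=0.694337
Nominal = -55.560. Worst-case = [-55.560 - 1.958, -55.560 + 2.690] = [-57.518, -52.870]. RSS = √0.694337 = 0.833.

nominal=-55.560 wc=[-57.518,-52.870] rss=0.833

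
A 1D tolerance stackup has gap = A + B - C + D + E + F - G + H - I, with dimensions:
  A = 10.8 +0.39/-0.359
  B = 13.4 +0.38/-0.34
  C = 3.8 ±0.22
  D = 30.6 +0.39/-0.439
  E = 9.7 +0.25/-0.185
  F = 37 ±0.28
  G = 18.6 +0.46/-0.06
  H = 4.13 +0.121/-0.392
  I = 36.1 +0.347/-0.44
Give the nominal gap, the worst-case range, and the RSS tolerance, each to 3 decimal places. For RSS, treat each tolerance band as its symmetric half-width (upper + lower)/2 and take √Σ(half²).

nominal=47.130 wc=[44.108,49.661] rss=0.951

Stack each dimension's contribution:
  +A: nom +10.800 → Σnom=10.800; wc +0.390/-0.359 → slack +0.390/-0.359; half-tol=0.374, Σhalf²=0.140250
  +B: nom +13.400 → Σnom=24.200; wc +0.380/-0.340 → slack +0.770/-0.699; half-tol=0.360, Σhalf²=0.269850
  -C: nom -3.800 → Σnom=20.400; wc +0.220/-0.220 → slack +0.990/-0.919; half-tol=0.220, Σhalf²=0.318250
  +D: nom +30.600 → Σnom=51.000; wc +0.390/-0.439 → slack +1.380/-1.358; half-tol=0.414, Σhalf²=0.490060
  +E: nom +9.700 → Σnom=60.700; wc +0.250/-0.185 → slack +1.630/-1.543; half-tol=0.217, Σhalf²=0.537367
  +F: nom +37.000 → Σnom=97.700; wc +0.280/-0.280 → slack +1.910/-1.823; half-tol=0.280, Σhalf²=0.615767
  -G: nom -18.600 → Σnom=79.100; wc +0.060/-0.460 → slack +1.970/-2.283; half-tol=0.260, Σhalf²=0.683367
  +H: nom +4.130 → Σnom=83.230; wc +0.121/-0.392 → slack +2.091/-2.675; half-tol=0.257, Σhalf²=0.749159
  -I: nom -36.100 → Σnom=47.130; wc +0.440/-0.347 → slack +2.531/-3.022; half-tol=0.393, Σhalf²=0.904001
Nominal = 47.130. Worst-case = [47.130 - 3.022, 47.130 + 2.531] = [44.108, 49.661]. RSS = √0.904001 = 0.951.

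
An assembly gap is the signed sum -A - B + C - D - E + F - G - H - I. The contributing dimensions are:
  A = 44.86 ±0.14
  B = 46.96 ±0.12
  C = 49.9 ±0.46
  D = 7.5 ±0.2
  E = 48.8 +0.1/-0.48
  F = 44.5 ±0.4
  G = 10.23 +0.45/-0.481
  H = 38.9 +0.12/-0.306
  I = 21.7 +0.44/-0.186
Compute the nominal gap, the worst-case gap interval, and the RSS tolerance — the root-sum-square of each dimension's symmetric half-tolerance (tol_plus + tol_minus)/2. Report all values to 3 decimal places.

nominal=-124.550 wc=[-126.980,-121.777] rss=0.943

Stack each dimension's contribution:
  -A: nom -44.860 → Σnom=-44.860; wc +0.140/-0.140 → slack +0.140/-0.140; half-tol=0.140, Σhalf²=0.019600
  -B: nom -46.960 → Σnom=-91.820; wc +0.120/-0.120 → slack +0.260/-0.260; half-tol=0.120, Σhalf²=0.034000
  +C: nom +49.900 → Σnom=-41.920; wc +0.460/-0.460 → slack +0.720/-0.720; half-tol=0.460, Σhalf²=0.245600
  -D: nom -7.500 → Σnom=-49.420; wc +0.200/-0.200 → slack +0.920/-0.920; half-tol=0.200, Σhalf²=0.285600
  -E: nom -48.800 → Σnom=-98.220; wc +0.480/-0.100 → slack +1.400/-1.020; half-tol=0.290, Σhalf²=0.369700
  +F: nom +44.500 → Σnom=-53.720; wc +0.400/-0.400 → slack +1.800/-1.420; half-tol=0.400, Σhalf²=0.529700
  -G: nom -10.230 → Σnom=-63.950; wc +0.481/-0.450 → slack +2.281/-1.870; half-tol=0.466, Σhalf²=0.746390
  -H: nom -38.900 → Σnom=-102.850; wc +0.306/-0.120 → slack +2.587/-1.990; half-tol=0.213, Σhalf²=0.791759
  -I: nom -21.700 → Σnom=-124.550; wc +0.186/-0.440 → slack +2.773/-2.430; half-tol=0.313, Σhalf²=0.889728
Nominal = -124.550. Worst-case = [-124.550 - 2.430, -124.550 + 2.773] = [-126.980, -121.777]. RSS = √0.889728 = 0.943.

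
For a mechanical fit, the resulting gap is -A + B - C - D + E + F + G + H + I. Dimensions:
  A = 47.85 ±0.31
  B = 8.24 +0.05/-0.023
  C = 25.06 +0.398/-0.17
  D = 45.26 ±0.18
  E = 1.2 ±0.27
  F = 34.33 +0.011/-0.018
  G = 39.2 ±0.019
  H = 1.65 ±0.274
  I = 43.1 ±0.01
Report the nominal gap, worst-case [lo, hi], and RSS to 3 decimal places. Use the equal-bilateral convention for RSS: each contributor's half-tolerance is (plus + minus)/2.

nominal=9.550 wc=[8.048,10.844] rss=0.599

Stack each dimension's contribution:
  -A: nom -47.850 → Σnom=-47.850; wc +0.310/-0.310 → slack +0.310/-0.310; half-tol=0.310, Σhalf²=0.096100
  +B: nom +8.240 → Σnom=-39.610; wc +0.050/-0.023 → slack +0.360/-0.333; half-tol=0.037, Σhalf²=0.097432
  -C: nom -25.060 → Σnom=-64.670; wc +0.170/-0.398 → slack +0.530/-0.731; half-tol=0.284, Σhalf²=0.178088
  -D: nom -45.260 → Σnom=-109.930; wc +0.180/-0.180 → slack +0.710/-0.911; half-tol=0.180, Σhalf²=0.210488
  +E: nom +1.200 → Σnom=-108.730; wc +0.270/-0.270 → slack +0.980/-1.181; half-tol=0.270, Σhalf²=0.283388
  +F: nom +34.330 → Σnom=-74.400; wc +0.011/-0.018 → slack +0.991/-1.199; half-tol=0.014, Σhalf²=0.283599
  +G: nom +39.200 → Σnom=-35.200; wc +0.019/-0.019 → slack +1.010/-1.218; half-tol=0.019, Σhalf²=0.283960
  +H: nom +1.650 → Σnom=-33.550; wc +0.274/-0.274 → slack +1.284/-1.492; half-tol=0.274, Σhalf²=0.359036
  +I: nom +43.100 → Σnom=9.550; wc +0.010/-0.010 → slack +1.294/-1.502; half-tol=0.010, Σhalf²=0.359136
Nominal = 9.550. Worst-case = [9.550 - 1.502, 9.550 + 1.294] = [8.048, 10.844]. RSS = √0.359136 = 0.599.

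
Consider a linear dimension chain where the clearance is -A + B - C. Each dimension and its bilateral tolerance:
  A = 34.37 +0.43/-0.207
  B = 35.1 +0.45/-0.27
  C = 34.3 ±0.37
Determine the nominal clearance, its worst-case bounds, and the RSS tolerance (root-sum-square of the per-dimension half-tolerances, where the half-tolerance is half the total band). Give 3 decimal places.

nominal=-33.570 wc=[-34.640,-32.543] rss=0.607

Stack each dimension's contribution:
  -A: nom -34.370 → Σnom=-34.370; wc +0.207/-0.430 → slack +0.207/-0.430; half-tol=0.319, Σhalf²=0.101442
  +B: nom +35.100 → Σnom=0.730; wc +0.450/-0.270 → slack +0.657/-0.700; half-tol=0.360, Σhalf²=0.231042
  -C: nom -34.300 → Σnom=-33.570; wc +0.370/-0.370 → slack +1.027/-1.070; half-tol=0.370, Σhalf²=0.367942
Nominal = -33.570. Worst-case = [-33.570 - 1.070, -33.570 + 1.027] = [-34.640, -32.543]. RSS = √0.367942 = 0.607.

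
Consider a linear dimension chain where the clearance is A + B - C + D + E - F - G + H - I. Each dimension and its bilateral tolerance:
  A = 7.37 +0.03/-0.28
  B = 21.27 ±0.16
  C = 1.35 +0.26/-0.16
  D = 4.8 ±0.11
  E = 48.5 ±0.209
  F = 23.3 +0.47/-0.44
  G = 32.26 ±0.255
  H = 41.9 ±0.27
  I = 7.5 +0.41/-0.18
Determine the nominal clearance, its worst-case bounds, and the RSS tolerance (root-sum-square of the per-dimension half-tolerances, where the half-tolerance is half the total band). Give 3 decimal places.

nominal=59.430 wc=[57.006,61.244] rss=0.763

Stack each dimension's contribution:
  +A: nom +7.370 → Σnom=7.370; wc +0.030/-0.280 → slack +0.030/-0.280; half-tol=0.155, Σhalf²=0.024025
  +B: nom +21.270 → Σnom=28.640; wc +0.160/-0.160 → slack +0.190/-0.440; half-tol=0.160, Σhalf²=0.049625
  -C: nom -1.350 → Σnom=27.290; wc +0.160/-0.260 → slack +0.350/-0.700; half-tol=0.210, Σhalf²=0.093725
  +D: nom +4.800 → Σnom=32.090; wc +0.110/-0.110 → slack +0.460/-0.810; half-tol=0.110, Σhalf²=0.105825
  +E: nom +48.500 → Σnom=80.590; wc +0.209/-0.209 → slack +0.669/-1.019; half-tol=0.209, Σhalf²=0.149506
  -F: nom -23.300 → Σnom=57.290; wc +0.440/-0.470 → slack +1.109/-1.489; half-tol=0.455, Σhalf²=0.356531
  -G: nom -32.260 → Σnom=25.030; wc +0.255/-0.255 → slack +1.364/-1.744; half-tol=0.255, Σhalf²=0.421556
  +H: nom +41.900 → Σnom=66.930; wc +0.270/-0.270 → slack +1.634/-2.014; half-tol=0.270, Σhalf²=0.494456
  -I: nom -7.500 → Σnom=59.430; wc +0.180/-0.410 → slack +1.814/-2.424; half-tol=0.295, Σhalf²=0.581481
Nominal = 59.430. Worst-case = [59.430 - 2.424, 59.430 + 1.814] = [57.006, 61.244]. RSS = √0.581481 = 0.763.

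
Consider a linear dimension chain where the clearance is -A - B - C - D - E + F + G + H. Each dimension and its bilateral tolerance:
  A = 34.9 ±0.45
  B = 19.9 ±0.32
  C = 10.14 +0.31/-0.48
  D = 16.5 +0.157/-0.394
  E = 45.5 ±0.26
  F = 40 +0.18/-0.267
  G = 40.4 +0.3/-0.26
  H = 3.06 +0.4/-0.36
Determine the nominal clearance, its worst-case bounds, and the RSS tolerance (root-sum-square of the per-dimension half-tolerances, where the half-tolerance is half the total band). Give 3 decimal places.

nominal=-43.480 wc=[-45.864,-40.696] rss=0.937

Stack each dimension's contribution:
  -A: nom -34.900 → Σnom=-34.900; wc +0.450/-0.450 → slack +0.450/-0.450; half-tol=0.450, Σhalf²=0.202500
  -B: nom -19.900 → Σnom=-54.800; wc +0.320/-0.320 → slack +0.770/-0.770; half-tol=0.320, Σhalf²=0.304900
  -C: nom -10.140 → Σnom=-64.940; wc +0.480/-0.310 → slack +1.250/-1.080; half-tol=0.395, Σhalf²=0.460925
  -D: nom -16.500 → Σnom=-81.440; wc +0.394/-0.157 → slack +1.644/-1.237; half-tol=0.276, Σhalf²=0.536825
  -E: nom -45.500 → Σnom=-126.940; wc +0.260/-0.260 → slack +1.904/-1.497; half-tol=0.260, Σhalf²=0.604425
  +F: nom +40.000 → Σnom=-86.940; wc +0.180/-0.267 → slack +2.084/-1.764; half-tol=0.224, Σhalf²=0.654378
  +G: nom +40.400 → Σnom=-46.540; wc +0.300/-0.260 → slack +2.384/-2.024; half-tol=0.280, Σhalf²=0.732778
  +H: nom +3.060 → Σnom=-43.480; wc +0.400/-0.360 → slack +2.784/-2.384; half-tol=0.380, Σhalf²=0.877178
Nominal = -43.480. Worst-case = [-43.480 - 2.384, -43.480 + 2.784] = [-45.864, -40.696]. RSS = √0.877178 = 0.937.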